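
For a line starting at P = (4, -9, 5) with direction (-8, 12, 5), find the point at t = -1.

P(t) = P + t·d
  = (4 + (-8)·(-1), -9 + 12·(-1), 5 + 5·(-1))
  = (4 + 8, -9 - 12, 5 - 5)
  = (12, -21, 0)

(12, -21, 0)


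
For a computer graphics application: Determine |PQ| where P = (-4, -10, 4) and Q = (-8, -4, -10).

d = √[(x₂-x₁)² + (y₂-y₁)² + (z₂-z₁)²]
  = √[(-4)² + 6² + (-14)²]
  = √[16 + 36 + 196]
  = √248
  ≈ 15.75

15.75


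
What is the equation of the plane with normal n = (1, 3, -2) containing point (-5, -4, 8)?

The plane through P with normal n = (a, b, c) satisfies n·(r - P) = 0,
i.e. ax + by + cz = a·x₀ + b·y₀ + c·z₀.
d = 1·(-5) + 3·(-4) + (-2)·8
  = -5 - 12 - 16
  = -33
Equation: x + 3y - 2z = -33

x + 3y - 2z = -33


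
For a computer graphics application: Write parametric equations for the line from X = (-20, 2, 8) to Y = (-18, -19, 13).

Direction vector d = Y - X = (-18 + 20, -19 - 2, 13 - 8) = (2, -21, 5)
Parametric form r = X + t·d:
x = -20 + 2t, y = 2 - 21t, z = 8 + 5t

x = -20 + 2t, y = 2 - 21t, z = 8 + 5t


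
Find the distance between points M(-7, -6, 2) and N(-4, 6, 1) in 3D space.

d = √[(x₂-x₁)² + (y₂-y₁)² + (z₂-z₁)²]
  = √[3² + 12² + (-1)²]
  = √[9 + 144 + 1]
  = √154
  ≈ 12.41

12.41


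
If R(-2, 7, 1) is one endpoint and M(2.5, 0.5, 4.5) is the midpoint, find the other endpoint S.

S = 2M - R
  = (2·2.5 - (-2), 2·0.5 - 7, 2·4.5 - 1)
  = (5 + 2, 1 - 7, 9 - 1)
  = (7, -6, 8)

(7, -6, 8)


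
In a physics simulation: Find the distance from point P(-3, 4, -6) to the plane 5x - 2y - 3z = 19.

distance = |a·x₀ + b·y₀ + c·z₀ - d| / √(a² + b² + c²)
  = |5·(-3) + (-2)·4 + (-3)·(-6) - 19| / √(5² + (-2)² + (-3)²)
  = |-15 - 8 + 18 - 19| / √(25 + 4 + 9)
  = |-24| / √38
  = 24 / 6.164
  ≈ 3.893

3.893


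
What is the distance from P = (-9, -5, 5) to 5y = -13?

distance = |a·x₀ + b·y₀ + c·z₀ - d| / √(a² + b² + c²)
  = |0·(-9) + 5·(-5) + 0·5 - (-13)| / √(0² + 5² + 0²)
  = |0 - 25 + 0 + 13| / √(0 + 25 + 0)
  = |-12| / √25
  = 12 / 5
  ≈ 2.4

2.4


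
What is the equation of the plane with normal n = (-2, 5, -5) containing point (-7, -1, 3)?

The plane through P with normal n = (a, b, c) satisfies n·(r - P) = 0,
i.e. ax + by + cz = a·x₀ + b·y₀ + c·z₀.
d = (-2)·(-7) + 5·(-1) + (-5)·3
  = 14 - 5 - 15
  = -6
Equation: -2x + 5y - 5z = -6

-2x + 5y - 5z = -6


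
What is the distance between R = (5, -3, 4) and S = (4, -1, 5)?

d = √[(x₂-x₁)² + (y₂-y₁)² + (z₂-z₁)²]
  = √[(-1)² + 2² + 1²]
  = √[1 + 4 + 1]
  = √6
  ≈ 2.449

2.449


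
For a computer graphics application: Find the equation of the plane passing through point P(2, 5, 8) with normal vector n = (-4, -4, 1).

The plane through P with normal n = (a, b, c) satisfies n·(r - P) = 0,
i.e. ax + by + cz = a·x₀ + b·y₀ + c·z₀.
d = (-4)·2 + (-4)·5 + 1·8
  = -8 - 20 + 8
  = -20
Equation: -4x - 4y + z = -20

-4x - 4y + z = -20


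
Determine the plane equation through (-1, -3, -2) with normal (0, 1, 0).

The plane through P with normal n = (a, b, c) satisfies n·(r - P) = 0,
i.e. ax + by + cz = a·x₀ + b·y₀ + c·z₀.
d = 0·(-1) + 1·(-3) + 0·(-2)
  = 0 - 3 + 0
  = -3
Equation: y = -3

y = -3


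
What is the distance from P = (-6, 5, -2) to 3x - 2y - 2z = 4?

distance = |a·x₀ + b·y₀ + c·z₀ - d| / √(a² + b² + c²)
  = |3·(-6) + (-2)·5 + (-2)·(-2) - 4| / √(3² + (-2)² + (-2)²)
  = |-18 - 10 + 4 - 4| / √(9 + 4 + 4)
  = |-28| / √17
  = 28 / 4.123
  ≈ 6.791

6.791


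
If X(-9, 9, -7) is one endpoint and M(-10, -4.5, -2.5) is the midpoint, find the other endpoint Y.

Y = 2M - X
  = (2·(-10) - (-9), 2·(-4.5) - 9, 2·(-2.5) - (-7))
  = (-20 + 9, -9 - 9, -5 + 7)
  = (-11, -18, 2)

(-11, -18, 2)


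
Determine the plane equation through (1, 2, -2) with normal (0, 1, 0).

The plane through P with normal n = (a, b, c) satisfies n·(r - P) = 0,
i.e. ax + by + cz = a·x₀ + b·y₀ + c·z₀.
d = 0·1 + 1·2 + 0·(-2)
  = 0 + 2 + 0
  = 2
Equation: y = 2

y = 2


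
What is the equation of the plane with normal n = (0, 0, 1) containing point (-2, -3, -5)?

The plane through P with normal n = (a, b, c) satisfies n·(r - P) = 0,
i.e. ax + by + cz = a·x₀ + b·y₀ + c·z₀.
d = 0·(-2) + 0·(-3) + 1·(-5)
  = 0 + 0 - 5
  = -5
Equation: z = -5

z = -5


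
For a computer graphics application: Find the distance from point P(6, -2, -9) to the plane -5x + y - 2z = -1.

distance = |a·x₀ + b·y₀ + c·z₀ - d| / √(a² + b² + c²)
  = |(-5)·6 + 1·(-2) + (-2)·(-9) - (-1)| / √((-5)² + 1² + (-2)²)
  = |-30 - 2 + 18 + 1| / √(25 + 1 + 4)
  = |-13| / √30
  = 13 / 5.477
  ≈ 2.373

2.373


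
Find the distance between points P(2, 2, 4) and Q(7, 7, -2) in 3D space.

d = √[(x₂-x₁)² + (y₂-y₁)² + (z₂-z₁)²]
  = √[5² + 5² + (-6)²]
  = √[25 + 25 + 36]
  = √86
  ≈ 9.274

9.274


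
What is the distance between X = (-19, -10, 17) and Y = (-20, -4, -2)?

d = √[(x₂-x₁)² + (y₂-y₁)² + (z₂-z₁)²]
  = √[(-1)² + 6² + (-19)²]
  = √[1 + 36 + 361]
  = √398
  ≈ 19.95

19.95


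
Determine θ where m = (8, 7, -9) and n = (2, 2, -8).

m·n = 8·2 + 7·2 + (-9)·(-8) = 16 + 14 + 72 = 102
|m| = √(8² + 7² + (-9)²) = √194 ≈ 13.93
|n| = √(2² + 2² + (-8)²) = √72 ≈ 8.485
cos θ = (m·n)/(|m||n|) = 102/(13.93·8.485) ≈ 0.863
θ = arccos(0.863) ≈ 30.34°

30.34°


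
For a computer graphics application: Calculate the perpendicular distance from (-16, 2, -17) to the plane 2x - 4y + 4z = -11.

distance = |a·x₀ + b·y₀ + c·z₀ - d| / √(a² + b² + c²)
  = |2·(-16) + (-4)·2 + 4·(-17) - (-11)| / √(2² + (-4)² + 4²)
  = |-32 - 8 - 68 + 11| / √(4 + 16 + 16)
  = |-97| / √36
  = 97 / 6
  ≈ 16.17

16.17


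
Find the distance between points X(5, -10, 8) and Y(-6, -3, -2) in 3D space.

d = √[(x₂-x₁)² + (y₂-y₁)² + (z₂-z₁)²]
  = √[(-11)² + 7² + (-10)²]
  = √[121 + 49 + 100]
  = √270
  ≈ 16.43

16.43


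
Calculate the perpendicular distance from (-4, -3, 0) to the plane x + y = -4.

distance = |a·x₀ + b·y₀ + c·z₀ - d| / √(a² + b² + c²)
  = |1·(-4) + 1·(-3) + 0·0 - (-4)| / √(1² + 1² + 0²)
  = |-4 - 3 + 0 + 4| / √(1 + 1 + 0)
  = |-3| / √2
  = 3 / 1.414
  ≈ 2.121

2.121


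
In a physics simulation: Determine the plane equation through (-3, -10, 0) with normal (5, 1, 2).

The plane through P with normal n = (a, b, c) satisfies n·(r - P) = 0,
i.e. ax + by + cz = a·x₀ + b·y₀ + c·z₀.
d = 5·(-3) + 1·(-10) + 2·0
  = -15 - 10 + 0
  = -25
Equation: 5x + y + 2z = -25

5x + y + 2z = -25


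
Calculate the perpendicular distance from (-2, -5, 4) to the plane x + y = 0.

distance = |a·x₀ + b·y₀ + c·z₀ - d| / √(a² + b² + c²)
  = |1·(-2) + 1·(-5) + 0·4 - 0| / √(1² + 1² + 0²)
  = |-2 - 5 + 0 + 0| / √(1 + 1 + 0)
  = |-7| / √2
  = 7 / 1.414
  ≈ 4.95

4.95


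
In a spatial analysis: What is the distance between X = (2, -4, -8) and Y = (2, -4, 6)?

d = √[(x₂-x₁)² + (y₂-y₁)² + (z₂-z₁)²]
  = √[0² + 0² + 14²]
  = √[0 + 0 + 196]
  = √196
  ≈ 14

14


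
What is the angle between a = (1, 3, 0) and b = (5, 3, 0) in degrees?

a·b = 1·5 + 3·3 + 0·0 = 5 + 9 + 0 = 14
|a| = √(1² + 3² + 0²) = √10 ≈ 3.162
|b| = √(5² + 3² + 0²) = √34 ≈ 5.831
cos θ = (a·b)/(|a||b|) = 14/(3.162·5.831) ≈ 0.7593
θ = arccos(0.7593) ≈ 40.6°

40.6°


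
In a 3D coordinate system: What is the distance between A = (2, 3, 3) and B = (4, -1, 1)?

d = √[(x₂-x₁)² + (y₂-y₁)² + (z₂-z₁)²]
  = √[2² + (-4)² + (-2)²]
  = √[4 + 16 + 4]
  = √24
  ≈ 4.899

4.899


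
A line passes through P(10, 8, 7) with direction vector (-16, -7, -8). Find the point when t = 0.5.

P(t) = P + t·d
  = (10 + (-16)·0.5, 8 + (-7)·0.5, 7 + (-8)·0.5)
  = (10 - 8, 8 - 3.5, 7 - 4)
  = (2, 4.5, 3)

(2, 4.5, 3)


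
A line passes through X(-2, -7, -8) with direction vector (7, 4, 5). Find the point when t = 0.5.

P(t) = X + t·d
  = (-2 + 7·0.5, -7 + 4·0.5, -8 + 5·0.5)
  = (-2 + 3.5, -7 + 2, -8 + 2.5)
  = (1.5, -5, -5.5)

(1.5, -5, -5.5)


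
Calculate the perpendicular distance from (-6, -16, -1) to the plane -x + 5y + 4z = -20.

distance = |a·x₀ + b·y₀ + c·z₀ - d| / √(a² + b² + c²)
  = |(-1)·(-6) + 5·(-16) + 4·(-1) - (-20)| / √((-1)² + 5² + 4²)
  = |6 - 80 - 4 + 20| / √(1 + 25 + 16)
  = |-58| / √42
  = 58 / 6.481
  ≈ 8.95

8.95


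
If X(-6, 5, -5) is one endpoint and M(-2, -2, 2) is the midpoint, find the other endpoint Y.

Y = 2M - X
  = (2·(-2) - (-6), 2·(-2) - 5, 2·2 - (-5))
  = (-4 + 6, -4 - 5, 4 + 5)
  = (2, -9, 9)

(2, -9, 9)


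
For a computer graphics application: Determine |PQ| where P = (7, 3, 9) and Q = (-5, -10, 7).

d = √[(x₂-x₁)² + (y₂-y₁)² + (z₂-z₁)²]
  = √[(-12)² + (-13)² + (-2)²]
  = √[144 + 169 + 4]
  = √317
  ≈ 17.8

17.8


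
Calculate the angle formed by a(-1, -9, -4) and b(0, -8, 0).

a·b = (-1)·0 + (-9)·(-8) + (-4)·0 = 0 + 72 + 0 = 72
|a| = √((-1)² + (-9)² + (-4)²) = √98 ≈ 9.899
|b| = √(0² + (-8)² + 0²) = √64 ≈ 8
cos θ = (a·b)/(|a||b|) = 72/(9.899·8) ≈ 0.9091
θ = arccos(0.9091) ≈ 24.61°

24.61°


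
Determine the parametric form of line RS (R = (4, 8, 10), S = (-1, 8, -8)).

Direction vector d = S - R = (-1 - 4, 8 - 8, -8 - 10) = (-5, 0, -18)
Parametric form r = R + t·d:
x = 4 - 5t, y = 8, z = 10 - 18t

x = 4 - 5t, y = 8, z = 10 - 18t


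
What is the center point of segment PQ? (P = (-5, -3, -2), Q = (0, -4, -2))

M = ((x₁+x₂)/2, (y₁+y₂)/2, (z₁+z₂)/2)
  = ((-5 + 0)/2, (-3 - 4)/2, (-2 - 2)/2)
  = (-5/2, -7/2, -4/2)
  = (-2.5, -3.5, -2)

(-2.5, -3.5, -2)


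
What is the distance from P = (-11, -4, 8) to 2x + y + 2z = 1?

distance = |a·x₀ + b·y₀ + c·z₀ - d| / √(a² + b² + c²)
  = |2·(-11) + 1·(-4) + 2·8 - 1| / √(2² + 1² + 2²)
  = |-22 - 4 + 16 - 1| / √(4 + 1 + 4)
  = |-11| / √9
  = 11 / 3
  ≈ 3.667

3.667


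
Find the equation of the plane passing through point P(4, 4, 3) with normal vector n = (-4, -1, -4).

The plane through P with normal n = (a, b, c) satisfies n·(r - P) = 0,
i.e. ax + by + cz = a·x₀ + b·y₀ + c·z₀.
d = (-4)·4 + (-1)·4 + (-4)·3
  = -16 - 4 - 12
  = -32
Equation: -4x - y - 4z = -32

-4x - y - 4z = -32


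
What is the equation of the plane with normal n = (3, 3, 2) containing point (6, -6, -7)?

The plane through P with normal n = (a, b, c) satisfies n·(r - P) = 0,
i.e. ax + by + cz = a·x₀ + b·y₀ + c·z₀.
d = 3·6 + 3·(-6) + 2·(-7)
  = 18 - 18 - 14
  = -14
Equation: 3x + 3y + 2z = -14

3x + 3y + 2z = -14


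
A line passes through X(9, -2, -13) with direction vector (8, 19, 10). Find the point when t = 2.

P(t) = X + t·d
  = (9 + 8·2, -2 + 19·2, -13 + 10·2)
  = (9 + 16, -2 + 38, -13 + 20)
  = (25, 36, 7)

(25, 36, 7)


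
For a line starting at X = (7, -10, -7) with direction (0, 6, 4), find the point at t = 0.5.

P(t) = X + t·d
  = (7 + 0·0.5, -10 + 6·0.5, -7 + 4·0.5)
  = (7 + 0, -10 + 3, -7 + 2)
  = (7, -7, -5)

(7, -7, -5)


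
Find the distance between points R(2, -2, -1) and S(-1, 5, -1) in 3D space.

d = √[(x₂-x₁)² + (y₂-y₁)² + (z₂-z₁)²]
  = √[(-3)² + 7² + 0²]
  = √[9 + 49 + 0]
  = √58
  ≈ 7.616

7.616


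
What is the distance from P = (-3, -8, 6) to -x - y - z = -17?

distance = |a·x₀ + b·y₀ + c·z₀ - d| / √(a² + b² + c²)
  = |(-1)·(-3) + (-1)·(-8) + (-1)·6 - (-17)| / √((-1)² + (-1)² + (-1)²)
  = |3 + 8 - 6 + 17| / √(1 + 1 + 1)
  = |22| / √3
  = 22 / 1.732
  ≈ 12.7

12.7


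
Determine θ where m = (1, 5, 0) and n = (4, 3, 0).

m·n = 1·4 + 5·3 + 0·0 = 4 + 15 + 0 = 19
|m| = √(1² + 5² + 0²) = √26 ≈ 5.099
|n| = √(4² + 3² + 0²) = √25 ≈ 5
cos θ = (m·n)/(|m||n|) = 19/(5.099·5) ≈ 0.7452
θ = arccos(0.7452) ≈ 41.82°

41.82°


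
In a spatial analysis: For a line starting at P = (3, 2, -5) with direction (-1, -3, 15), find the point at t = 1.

P(t) = P + t·d
  = (3 + (-1)·1, 2 + (-3)·1, -5 + 15·1)
  = (3 - 1, 2 - 3, -5 + 15)
  = (2, -1, 10)

(2, -1, 10)


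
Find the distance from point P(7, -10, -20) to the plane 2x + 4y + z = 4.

distance = |a·x₀ + b·y₀ + c·z₀ - d| / √(a² + b² + c²)
  = |2·7 + 4·(-10) + 1·(-20) - 4| / √(2² + 4² + 1²)
  = |14 - 40 - 20 - 4| / √(4 + 16 + 1)
  = |-50| / √21
  = 50 / 4.583
  ≈ 10.91

10.91


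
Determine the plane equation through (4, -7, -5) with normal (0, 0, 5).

The plane through P with normal n = (a, b, c) satisfies n·(r - P) = 0,
i.e. ax + by + cz = a·x₀ + b·y₀ + c·z₀.
d = 0·4 + 0·(-7) + 5·(-5)
  = 0 + 0 - 25
  = -25
Equation: 5z = -25

5z = -25


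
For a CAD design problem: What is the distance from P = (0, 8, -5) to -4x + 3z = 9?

distance = |a·x₀ + b·y₀ + c·z₀ - d| / √(a² + b² + c²)
  = |(-4)·0 + 0·8 + 3·(-5) - 9| / √((-4)² + 0² + 3²)
  = |0 + 0 - 15 - 9| / √(16 + 0 + 9)
  = |-24| / √25
  = 24 / 5
  ≈ 4.8

4.8


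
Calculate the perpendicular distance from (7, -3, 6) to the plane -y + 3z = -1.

distance = |a·x₀ + b·y₀ + c·z₀ - d| / √(a² + b² + c²)
  = |0·7 + (-1)·(-3) + 3·6 - (-1)| / √(0² + (-1)² + 3²)
  = |0 + 3 + 18 + 1| / √(0 + 1 + 9)
  = |22| / √10
  = 22 / 3.162
  ≈ 6.957

6.957


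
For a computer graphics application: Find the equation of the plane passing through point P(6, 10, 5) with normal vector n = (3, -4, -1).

The plane through P with normal n = (a, b, c) satisfies n·(r - P) = 0,
i.e. ax + by + cz = a·x₀ + b·y₀ + c·z₀.
d = 3·6 + (-4)·10 + (-1)·5
  = 18 - 40 - 5
  = -27
Equation: 3x - 4y - z = -27

3x - 4y - z = -27


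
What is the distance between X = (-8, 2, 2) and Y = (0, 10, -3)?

d = √[(x₂-x₁)² + (y₂-y₁)² + (z₂-z₁)²]
  = √[8² + 8² + (-5)²]
  = √[64 + 64 + 25]
  = √153
  ≈ 12.37

12.37


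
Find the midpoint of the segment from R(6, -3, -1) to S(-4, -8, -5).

M = ((x₁+x₂)/2, (y₁+y₂)/2, (z₁+z₂)/2)
  = ((6 - 4)/2, (-3 - 8)/2, (-1 - 5)/2)
  = (2/2, -11/2, -6/2)
  = (1, -5.5, -3)

(1, -5.5, -3)


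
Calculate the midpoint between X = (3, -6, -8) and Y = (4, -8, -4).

M = ((x₁+x₂)/2, (y₁+y₂)/2, (z₁+z₂)/2)
  = ((3 + 4)/2, (-6 - 8)/2, (-8 - 4)/2)
  = (7/2, -14/2, -12/2)
  = (3.5, -7, -6)

(3.5, -7, -6)


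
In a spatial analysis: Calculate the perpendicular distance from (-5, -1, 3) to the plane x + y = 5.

distance = |a·x₀ + b·y₀ + c·z₀ - d| / √(a² + b² + c²)
  = |1·(-5) + 1·(-1) + 0·3 - 5| / √(1² + 1² + 0²)
  = |-5 - 1 + 0 - 5| / √(1 + 1 + 0)
  = |-11| / √2
  = 11 / 1.414
  ≈ 7.778

7.778


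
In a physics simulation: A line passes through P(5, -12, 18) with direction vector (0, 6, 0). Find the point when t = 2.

P(t) = P + t·d
  = (5 + 0·2, -12 + 6·2, 18 + 0·2)
  = (5 + 0, -12 + 12, 18 + 0)
  = (5, 0, 18)

(5, 0, 18)


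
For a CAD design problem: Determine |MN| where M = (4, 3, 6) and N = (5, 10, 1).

d = √[(x₂-x₁)² + (y₂-y₁)² + (z₂-z₁)²]
  = √[1² + 7² + (-5)²]
  = √[1 + 49 + 25]
  = √75
  ≈ 8.66

8.66


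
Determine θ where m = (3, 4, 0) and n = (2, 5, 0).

m·n = 3·2 + 4·5 + 0·0 = 6 + 20 + 0 = 26
|m| = √(3² + 4² + 0²) = √25 ≈ 5
|n| = √(2² + 5² + 0²) = √29 ≈ 5.385
cos θ = (m·n)/(|m||n|) = 26/(5·5.385) ≈ 0.9656
θ = arccos(0.9656) ≈ 15.07°

15.07°


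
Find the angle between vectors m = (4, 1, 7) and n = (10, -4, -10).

m·n = 4·10 + 1·(-4) + 7·(-10) = 40 - 4 - 70 = -34
|m| = √(4² + 1² + 7²) = √66 ≈ 8.124
|n| = √(10² + (-4)² + (-10)²) = √216 ≈ 14.7
cos θ = (m·n)/(|m||n|) = -34/(8.124·14.7) ≈ -0.2848
θ = arccos(-0.2848) ≈ 106.5°

106.5°


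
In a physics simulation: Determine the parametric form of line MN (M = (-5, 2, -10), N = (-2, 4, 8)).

Direction vector d = N - M = (-2 + 5, 4 - 2, 8 + 10) = (3, 2, 18)
Parametric form r = M + t·d:
x = -5 + 3t, y = 2 + 2t, z = -10 + 18t

x = -5 + 3t, y = 2 + 2t, z = -10 + 18t


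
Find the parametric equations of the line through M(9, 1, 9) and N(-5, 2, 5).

Direction vector d = N - M = (-5 - 9, 2 - 1, 5 - 9) = (-14, 1, -4)
Parametric form r = M + t·d:
x = 9 - 14t, y = 1 + t, z = 9 - 4t

x = 9 - 14t, y = 1 + t, z = 9 - 4t


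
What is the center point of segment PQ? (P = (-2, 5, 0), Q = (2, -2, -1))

M = ((x₁+x₂)/2, (y₁+y₂)/2, (z₁+z₂)/2)
  = ((-2 + 2)/2, (5 - 2)/2, (0 - 1)/2)
  = (0/2, 3/2, -1/2)
  = (0, 1.5, -0.5)

(0, 1.5, -0.5)


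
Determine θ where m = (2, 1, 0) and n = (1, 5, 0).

m·n = 2·1 + 1·5 + 0·0 = 2 + 5 + 0 = 7
|m| = √(2² + 1² + 0²) = √5 ≈ 2.236
|n| = √(1² + 5² + 0²) = √26 ≈ 5.099
cos θ = (m·n)/(|m||n|) = 7/(2.236·5.099) ≈ 0.6139
θ = arccos(0.6139) ≈ 52.13°

52.13°


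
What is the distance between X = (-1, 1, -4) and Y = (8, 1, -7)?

d = √[(x₂-x₁)² + (y₂-y₁)² + (z₂-z₁)²]
  = √[9² + 0² + (-3)²]
  = √[81 + 0 + 9]
  = √90
  ≈ 9.487

9.487


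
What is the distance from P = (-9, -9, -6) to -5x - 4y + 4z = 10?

distance = |a·x₀ + b·y₀ + c·z₀ - d| / √(a² + b² + c²)
  = |(-5)·(-9) + (-4)·(-9) + 4·(-6) - 10| / √((-5)² + (-4)² + 4²)
  = |45 + 36 - 24 - 10| / √(25 + 16 + 16)
  = |47| / √57
  = 47 / 7.55
  ≈ 6.225

6.225


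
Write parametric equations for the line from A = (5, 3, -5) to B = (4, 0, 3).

Direction vector d = B - A = (4 - 5, 0 - 3, 3 + 5) = (-1, -3, 8)
Parametric form r = A + t·d:
x = 5 - t, y = 3 - 3t, z = -5 + 8t

x = 5 - t, y = 3 - 3t, z = -5 + 8t


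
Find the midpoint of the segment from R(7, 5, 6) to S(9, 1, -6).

M = ((x₁+x₂)/2, (y₁+y₂)/2, (z₁+z₂)/2)
  = ((7 + 9)/2, (5 + 1)/2, (6 - 6)/2)
  = (16/2, 6/2, 0/2)
  = (8, 3, 0)

(8, 3, 0)


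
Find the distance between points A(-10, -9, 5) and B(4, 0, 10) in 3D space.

d = √[(x₂-x₁)² + (y₂-y₁)² + (z₂-z₁)²]
  = √[14² + 9² + 5²]
  = √[196 + 81 + 25]
  = √302
  ≈ 17.38

17.38


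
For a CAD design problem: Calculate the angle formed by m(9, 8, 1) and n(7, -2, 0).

m·n = 9·7 + 8·(-2) + 1·0 = 63 - 16 + 0 = 47
|m| = √(9² + 8² + 1²) = √146 ≈ 12.08
|n| = √(7² + (-2)² + 0²) = √53 ≈ 7.28
cos θ = (m·n)/(|m||n|) = 47/(12.08·7.28) ≈ 0.5343
θ = arccos(0.5343) ≈ 57.7°

57.7°


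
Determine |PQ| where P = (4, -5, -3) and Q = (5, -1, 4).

d = √[(x₂-x₁)² + (y₂-y₁)² + (z₂-z₁)²]
  = √[1² + 4² + 7²]
  = √[1 + 16 + 49]
  = √66
  ≈ 8.124

8.124


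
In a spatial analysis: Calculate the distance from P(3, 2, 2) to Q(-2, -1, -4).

d = √[(x₂-x₁)² + (y₂-y₁)² + (z₂-z₁)²]
  = √[(-5)² + (-3)² + (-6)²]
  = √[25 + 9 + 36]
  = √70
  ≈ 8.367

8.367


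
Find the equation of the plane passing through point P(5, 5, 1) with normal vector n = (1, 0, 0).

The plane through P with normal n = (a, b, c) satisfies n·(r - P) = 0,
i.e. ax + by + cz = a·x₀ + b·y₀ + c·z₀.
d = 1·5 + 0·5 + 0·1
  = 5 + 0 + 0
  = 5
Equation: x = 5

x = 5


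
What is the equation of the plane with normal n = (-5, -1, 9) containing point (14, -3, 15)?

The plane through P with normal n = (a, b, c) satisfies n·(r - P) = 0,
i.e. ax + by + cz = a·x₀ + b·y₀ + c·z₀.
d = (-5)·14 + (-1)·(-3) + 9·15
  = -70 + 3 + 135
  = 68
Equation: -5x - y + 9z = 68

-5x - y + 9z = 68


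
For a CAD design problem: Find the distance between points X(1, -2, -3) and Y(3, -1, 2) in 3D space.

d = √[(x₂-x₁)² + (y₂-y₁)² + (z₂-z₁)²]
  = √[2² + 1² + 5²]
  = √[4 + 1 + 25]
  = √30
  ≈ 5.477

5.477


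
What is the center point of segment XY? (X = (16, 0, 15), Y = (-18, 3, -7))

M = ((x₁+x₂)/2, (y₁+y₂)/2, (z₁+z₂)/2)
  = ((16 - 18)/2, (0 + 3)/2, (15 - 7)/2)
  = (-2/2, 3/2, 8/2)
  = (-1, 1.5, 4)

(-1, 1.5, 4)


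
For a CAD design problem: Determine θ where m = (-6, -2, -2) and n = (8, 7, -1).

m·n = (-6)·8 + (-2)·7 + (-2)·(-1) = -48 - 14 + 2 = -60
|m| = √((-6)² + (-2)² + (-2)²) = √44 ≈ 6.633
|n| = √(8² + 7² + (-1)²) = √114 ≈ 10.68
cos θ = (m·n)/(|m||n|) = -60/(6.633·10.68) ≈ -0.8472
θ = arccos(-0.8472) ≈ 147.9°

147.9°


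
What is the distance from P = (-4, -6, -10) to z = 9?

distance = |a·x₀ + b·y₀ + c·z₀ - d| / √(a² + b² + c²)
  = |0·(-4) + 0·(-6) + 1·(-10) - 9| / √(0² + 0² + 1²)
  = |0 + 0 - 10 - 9| / √(0 + 0 + 1)
  = |-19| / √1
  = 19 / 1
  ≈ 19

19


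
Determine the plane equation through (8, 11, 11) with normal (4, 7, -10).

The plane through P with normal n = (a, b, c) satisfies n·(r - P) = 0,
i.e. ax + by + cz = a·x₀ + b·y₀ + c·z₀.
d = 4·8 + 7·11 + (-10)·11
  = 32 + 77 - 110
  = -1
Equation: 4x + 7y - 10z = -1

4x + 7y - 10z = -1


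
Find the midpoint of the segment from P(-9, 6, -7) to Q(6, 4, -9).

M = ((x₁+x₂)/2, (y₁+y₂)/2, (z₁+z₂)/2)
  = ((-9 + 6)/2, (6 + 4)/2, (-7 - 9)/2)
  = (-3/2, 10/2, -16/2)
  = (-1.5, 5, -8)

(-1.5, 5, -8)


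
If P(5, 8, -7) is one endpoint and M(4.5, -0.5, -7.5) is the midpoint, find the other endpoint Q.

Q = 2M - P
  = (2·4.5 - 5, 2·(-0.5) - 8, 2·(-7.5) - (-7))
  = (9 - 5, -1 - 8, -15 + 7)
  = (4, -9, -8)

(4, -9, -8)


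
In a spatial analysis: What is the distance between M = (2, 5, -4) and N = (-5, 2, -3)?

d = √[(x₂-x₁)² + (y₂-y₁)² + (z₂-z₁)²]
  = √[(-7)² + (-3)² + 1²]
  = √[49 + 9 + 1]
  = √59
  ≈ 7.681

7.681


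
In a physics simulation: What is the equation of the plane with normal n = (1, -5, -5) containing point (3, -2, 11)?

The plane through P with normal n = (a, b, c) satisfies n·(r - P) = 0,
i.e. ax + by + cz = a·x₀ + b·y₀ + c·z₀.
d = 1·3 + (-5)·(-2) + (-5)·11
  = 3 + 10 - 55
  = -42
Equation: x - 5y - 5z = -42

x - 5y - 5z = -42


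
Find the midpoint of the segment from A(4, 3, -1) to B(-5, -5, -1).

M = ((x₁+x₂)/2, (y₁+y₂)/2, (z₁+z₂)/2)
  = ((4 - 5)/2, (3 - 5)/2, (-1 - 1)/2)
  = (-1/2, -2/2, -2/2)
  = (-0.5, -1, -1)

(-0.5, -1, -1)


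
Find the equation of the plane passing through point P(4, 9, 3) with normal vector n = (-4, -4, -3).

The plane through P with normal n = (a, b, c) satisfies n·(r - P) = 0,
i.e. ax + by + cz = a·x₀ + b·y₀ + c·z₀.
d = (-4)·4 + (-4)·9 + (-3)·3
  = -16 - 36 - 9
  = -61
Equation: -4x - 4y - 3z = -61

-4x - 4y - 3z = -61


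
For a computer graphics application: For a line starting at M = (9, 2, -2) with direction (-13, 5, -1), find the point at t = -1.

P(t) = M + t·d
  = (9 + (-13)·(-1), 2 + 5·(-1), -2 + (-1)·(-1))
  = (9 + 13, 2 - 5, -2 + 1)
  = (22, -3, -1)

(22, -3, -1)


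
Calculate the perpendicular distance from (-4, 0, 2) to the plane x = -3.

distance = |a·x₀ + b·y₀ + c·z₀ - d| / √(a² + b² + c²)
  = |1·(-4) + 0·0 + 0·2 - (-3)| / √(1² + 0² + 0²)
  = |-4 + 0 + 0 + 3| / √(1 + 0 + 0)
  = |-1| / √1
  = 1 / 1
  ≈ 1

1


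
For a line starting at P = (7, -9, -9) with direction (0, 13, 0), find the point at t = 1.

P(t) = P + t·d
  = (7 + 0·1, -9 + 13·1, -9 + 0·1)
  = (7 + 0, -9 + 13, -9 + 0)
  = (7, 4, -9)

(7, 4, -9)


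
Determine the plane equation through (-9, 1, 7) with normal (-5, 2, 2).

The plane through P with normal n = (a, b, c) satisfies n·(r - P) = 0,
i.e. ax + by + cz = a·x₀ + b·y₀ + c·z₀.
d = (-5)·(-9) + 2·1 + 2·7
  = 45 + 2 + 14
  = 61
Equation: -5x + 2y + 2z = 61

-5x + 2y + 2z = 61


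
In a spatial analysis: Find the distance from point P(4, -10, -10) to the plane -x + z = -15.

distance = |a·x₀ + b·y₀ + c·z₀ - d| / √(a² + b² + c²)
  = |(-1)·4 + 0·(-10) + 1·(-10) - (-15)| / √((-1)² + 0² + 1²)
  = |-4 + 0 - 10 + 15| / √(1 + 0 + 1)
  = |1| / √2
  = 1 / 1.414
  ≈ 0.7071

0.7071


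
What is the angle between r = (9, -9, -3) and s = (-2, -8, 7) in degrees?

r·s = 9·(-2) + (-9)·(-8) + (-3)·7 = -18 + 72 - 21 = 33
|r| = √(9² + (-9)² + (-3)²) = √171 ≈ 13.08
|s| = √((-2)² + (-8)² + 7²) = √117 ≈ 10.82
cos θ = (r·s)/(|r||s|) = 33/(13.08·10.82) ≈ 0.2333
θ = arccos(0.2333) ≈ 76.51°

76.51°


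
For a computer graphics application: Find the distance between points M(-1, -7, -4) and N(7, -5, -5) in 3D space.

d = √[(x₂-x₁)² + (y₂-y₁)² + (z₂-z₁)²]
  = √[8² + 2² + (-1)²]
  = √[64 + 4 + 1]
  = √69
  ≈ 8.307

8.307


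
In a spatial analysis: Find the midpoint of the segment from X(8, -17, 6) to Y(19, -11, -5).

M = ((x₁+x₂)/2, (y₁+y₂)/2, (z₁+z₂)/2)
  = ((8 + 19)/2, (-17 - 11)/2, (6 - 5)/2)
  = (27/2, -28/2, 1/2)
  = (13.5, -14, 0.5)

(13.5, -14, 0.5)


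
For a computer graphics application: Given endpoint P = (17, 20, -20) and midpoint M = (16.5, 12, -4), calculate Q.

Q = 2M - P
  = (2·16.5 - 17, 2·12 - 20, 2·(-4) - (-20))
  = (33 - 17, 24 - 20, -8 + 20)
  = (16, 4, 12)

(16, 4, 12)


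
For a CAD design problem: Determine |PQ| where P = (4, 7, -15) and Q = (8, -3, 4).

d = √[(x₂-x₁)² + (y₂-y₁)² + (z₂-z₁)²]
  = √[4² + (-10)² + 19²]
  = √[16 + 100 + 361]
  = √477
  ≈ 21.84

21.84


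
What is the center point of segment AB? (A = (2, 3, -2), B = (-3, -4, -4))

M = ((x₁+x₂)/2, (y₁+y₂)/2, (z₁+z₂)/2)
  = ((2 - 3)/2, (3 - 4)/2, (-2 - 4)/2)
  = (-1/2, -1/2, -6/2)
  = (-0.5, -0.5, -3)

(-0.5, -0.5, -3)


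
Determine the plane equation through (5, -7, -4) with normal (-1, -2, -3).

The plane through P with normal n = (a, b, c) satisfies n·(r - P) = 0,
i.e. ax + by + cz = a·x₀ + b·y₀ + c·z₀.
d = (-1)·5 + (-2)·(-7) + (-3)·(-4)
  = -5 + 14 + 12
  = 21
Equation: -x - 2y - 3z = 21

-x - 2y - 3z = 21


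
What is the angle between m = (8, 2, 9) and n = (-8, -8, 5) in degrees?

m·n = 8·(-8) + 2·(-8) + 9·5 = -64 - 16 + 45 = -35
|m| = √(8² + 2² + 9²) = √149 ≈ 12.21
|n| = √((-8)² + (-8)² + 5²) = √153 ≈ 12.37
cos θ = (m·n)/(|m||n|) = -35/(12.21·12.37) ≈ -0.2318
θ = arccos(-0.2318) ≈ 103.4°

103.4°


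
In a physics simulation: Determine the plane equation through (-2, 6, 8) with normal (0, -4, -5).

The plane through P with normal n = (a, b, c) satisfies n·(r - P) = 0,
i.e. ax + by + cz = a·x₀ + b·y₀ + c·z₀.
d = 0·(-2) + (-4)·6 + (-5)·8
  = 0 - 24 - 40
  = -64
Equation: -4y - 5z = -64

-4y - 5z = -64


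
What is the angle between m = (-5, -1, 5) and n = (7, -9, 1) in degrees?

m·n = (-5)·7 + (-1)·(-9) + 5·1 = -35 + 9 + 5 = -21
|m| = √((-5)² + (-1)² + 5²) = √51 ≈ 7.141
|n| = √(7² + (-9)² + 1²) = √131 ≈ 11.45
cos θ = (m·n)/(|m||n|) = -21/(7.141·11.45) ≈ -0.2569
θ = arccos(-0.2569) ≈ 104.9°

104.9°


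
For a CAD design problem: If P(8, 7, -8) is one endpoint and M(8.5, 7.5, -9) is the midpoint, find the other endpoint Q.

Q = 2M - P
  = (2·8.5 - 8, 2·7.5 - 7, 2·(-9) - (-8))
  = (17 - 8, 15 - 7, -18 + 8)
  = (9, 8, -10)

(9, 8, -10)


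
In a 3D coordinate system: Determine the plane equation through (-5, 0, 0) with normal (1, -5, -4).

The plane through P with normal n = (a, b, c) satisfies n·(r - P) = 0,
i.e. ax + by + cz = a·x₀ + b·y₀ + c·z₀.
d = 1·(-5) + (-5)·0 + (-4)·0
  = -5 + 0 + 0
  = -5
Equation: x - 5y - 4z = -5

x - 5y - 4z = -5


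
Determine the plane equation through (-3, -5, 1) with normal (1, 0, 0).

The plane through P with normal n = (a, b, c) satisfies n·(r - P) = 0,
i.e. ax + by + cz = a·x₀ + b·y₀ + c·z₀.
d = 1·(-3) + 0·(-5) + 0·1
  = -3 + 0 + 0
  = -3
Equation: x = -3

x = -3


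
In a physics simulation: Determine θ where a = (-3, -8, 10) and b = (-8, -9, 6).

a·b = (-3)·(-8) + (-8)·(-9) + 10·6 = 24 + 72 + 60 = 156
|a| = √((-3)² + (-8)² + 10²) = √173 ≈ 13.15
|b| = √((-8)² + (-9)² + 6²) = √181 ≈ 13.45
cos θ = (a·b)/(|a||b|) = 156/(13.15·13.45) ≈ 0.8816
θ = arccos(0.8816) ≈ 28.17°

28.17°


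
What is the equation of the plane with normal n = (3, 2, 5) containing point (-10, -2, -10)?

The plane through P with normal n = (a, b, c) satisfies n·(r - P) = 0,
i.e. ax + by + cz = a·x₀ + b·y₀ + c·z₀.
d = 3·(-10) + 2·(-2) + 5·(-10)
  = -30 - 4 - 50
  = -84
Equation: 3x + 2y + 5z = -84

3x + 2y + 5z = -84


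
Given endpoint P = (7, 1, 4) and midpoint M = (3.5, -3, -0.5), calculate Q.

Q = 2M - P
  = (2·3.5 - 7, 2·(-3) - 1, 2·(-0.5) - 4)
  = (7 - 7, -6 - 1, -1 - 4)
  = (0, -7, -5)

(0, -7, -5)


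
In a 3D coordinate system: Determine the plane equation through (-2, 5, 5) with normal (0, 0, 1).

The plane through P with normal n = (a, b, c) satisfies n·(r - P) = 0,
i.e. ax + by + cz = a·x₀ + b·y₀ + c·z₀.
d = 0·(-2) + 0·5 + 1·5
  = 0 + 0 + 5
  = 5
Equation: z = 5

z = 5


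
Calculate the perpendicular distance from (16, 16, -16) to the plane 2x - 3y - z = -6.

distance = |a·x₀ + b·y₀ + c·z₀ - d| / √(a² + b² + c²)
  = |2·16 + (-3)·16 + (-1)·(-16) - (-6)| / √(2² + (-3)² + (-1)²)
  = |32 - 48 + 16 + 6| / √(4 + 9 + 1)
  = |6| / √14
  = 6 / 3.742
  ≈ 1.604

1.604


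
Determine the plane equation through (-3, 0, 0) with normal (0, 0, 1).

The plane through P with normal n = (a, b, c) satisfies n·(r - P) = 0,
i.e. ax + by + cz = a·x₀ + b·y₀ + c·z₀.
d = 0·(-3) + 0·0 + 1·0
  = 0 + 0 + 0
  = 0
Equation: z = 0

z = 0


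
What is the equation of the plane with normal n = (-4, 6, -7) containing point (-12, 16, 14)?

The plane through P with normal n = (a, b, c) satisfies n·(r - P) = 0,
i.e. ax + by + cz = a·x₀ + b·y₀ + c·z₀.
d = (-4)·(-12) + 6·16 + (-7)·14
  = 48 + 96 - 98
  = 46
Equation: -4x + 6y - 7z = 46

-4x + 6y - 7z = 46


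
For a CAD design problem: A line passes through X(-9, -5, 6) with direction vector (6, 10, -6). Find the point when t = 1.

P(t) = X + t·d
  = (-9 + 6·1, -5 + 10·1, 6 + (-6)·1)
  = (-9 + 6, -5 + 10, 6 - 6)
  = (-3, 5, 0)

(-3, 5, 0)


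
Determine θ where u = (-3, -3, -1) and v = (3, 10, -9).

u·v = (-3)·3 + (-3)·10 + (-1)·(-9) = -9 - 30 + 9 = -30
|u| = √((-3)² + (-3)² + (-1)²) = √19 ≈ 4.359
|v| = √(3² + 10² + (-9)²) = √190 ≈ 13.78
cos θ = (u·v)/(|u||v|) = -30/(4.359·13.78) ≈ -0.4993
θ = arccos(-0.4993) ≈ 120°

120°


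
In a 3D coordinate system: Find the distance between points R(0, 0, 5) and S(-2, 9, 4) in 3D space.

d = √[(x₂-x₁)² + (y₂-y₁)² + (z₂-z₁)²]
  = √[(-2)² + 9² + (-1)²]
  = √[4 + 81 + 1]
  = √86
  ≈ 9.274

9.274


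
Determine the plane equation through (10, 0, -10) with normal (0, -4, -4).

The plane through P with normal n = (a, b, c) satisfies n·(r - P) = 0,
i.e. ax + by + cz = a·x₀ + b·y₀ + c·z₀.
d = 0·10 + (-4)·0 + (-4)·(-10)
  = 0 + 0 + 40
  = 40
Equation: -4y - 4z = 40

-4y - 4z = 40


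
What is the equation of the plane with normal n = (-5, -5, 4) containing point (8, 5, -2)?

The plane through P with normal n = (a, b, c) satisfies n·(r - P) = 0,
i.e. ax + by + cz = a·x₀ + b·y₀ + c·z₀.
d = (-5)·8 + (-5)·5 + 4·(-2)
  = -40 - 25 - 8
  = -73
Equation: -5x - 5y + 4z = -73

-5x - 5y + 4z = -73


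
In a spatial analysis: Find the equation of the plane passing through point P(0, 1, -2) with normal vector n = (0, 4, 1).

The plane through P with normal n = (a, b, c) satisfies n·(r - P) = 0,
i.e. ax + by + cz = a·x₀ + b·y₀ + c·z₀.
d = 0·0 + 4·1 + 1·(-2)
  = 0 + 4 - 2
  = 2
Equation: 4y + z = 2

4y + z = 2


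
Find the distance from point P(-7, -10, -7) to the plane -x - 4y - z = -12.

distance = |a·x₀ + b·y₀ + c·z₀ - d| / √(a² + b² + c²)
  = |(-1)·(-7) + (-4)·(-10) + (-1)·(-7) - (-12)| / √((-1)² + (-4)² + (-1)²)
  = |7 + 40 + 7 + 12| / √(1 + 16 + 1)
  = |66| / √18
  = 66 / 4.243
  ≈ 15.56

15.56


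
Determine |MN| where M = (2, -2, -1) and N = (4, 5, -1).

d = √[(x₂-x₁)² + (y₂-y₁)² + (z₂-z₁)²]
  = √[2² + 7² + 0²]
  = √[4 + 49 + 0]
  = √53
  ≈ 7.28

7.28


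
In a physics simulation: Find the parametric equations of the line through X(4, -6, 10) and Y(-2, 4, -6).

Direction vector d = Y - X = (-2 - 4, 4 + 6, -6 - 10) = (-6, 10, -16)
Parametric form r = X + t·d:
x = 4 - 6t, y = -6 + 10t, z = 10 - 16t

x = 4 - 6t, y = -6 + 10t, z = 10 - 16t


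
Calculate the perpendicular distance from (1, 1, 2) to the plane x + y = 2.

distance = |a·x₀ + b·y₀ + c·z₀ - d| / √(a² + b² + c²)
  = |1·1 + 1·1 + 0·2 - 2| / √(1² + 1² + 0²)
  = |1 + 1 + 0 - 2| / √(1 + 1 + 0)
  = |0| / √2
  = 0 / 1.414
  ≈ 0

0


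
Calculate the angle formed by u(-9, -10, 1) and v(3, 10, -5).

u·v = (-9)·3 + (-10)·10 + 1·(-5) = -27 - 100 - 5 = -132
|u| = √((-9)² + (-10)² + 1²) = √182 ≈ 13.49
|v| = √(3² + 10² + (-5)²) = √134 ≈ 11.58
cos θ = (u·v)/(|u||v|) = -132/(13.49·11.58) ≈ -0.8453
θ = arccos(-0.8453) ≈ 147.7°

147.7°


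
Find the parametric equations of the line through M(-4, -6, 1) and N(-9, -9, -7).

Direction vector d = N - M = (-9 + 4, -9 + 6, -7 - 1) = (-5, -3, -8)
Parametric form r = M + t·d:
x = -4 - 5t, y = -6 - 3t, z = 1 - 8t

x = -4 - 5t, y = -6 - 3t, z = 1 - 8t


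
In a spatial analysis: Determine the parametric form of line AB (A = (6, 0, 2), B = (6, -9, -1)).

Direction vector d = B - A = (6 - 6, -9 + 0, -1 - 2) = (0, -9, -3)
Parametric form r = A + t·d:
x = 6, y = 0 - 9t, z = 2 - 3t

x = 6, y = 0 - 9t, z = 2 - 3t


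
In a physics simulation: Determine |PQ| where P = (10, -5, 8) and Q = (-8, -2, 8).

d = √[(x₂-x₁)² + (y₂-y₁)² + (z₂-z₁)²]
  = √[(-18)² + 3² + 0²]
  = √[324 + 9 + 0]
  = √333
  ≈ 18.25

18.25


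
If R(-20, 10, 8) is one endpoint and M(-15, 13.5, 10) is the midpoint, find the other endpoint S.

S = 2M - R
  = (2·(-15) - (-20), 2·13.5 - 10, 2·10 - 8)
  = (-30 + 20, 27 - 10, 20 - 8)
  = (-10, 17, 12)

(-10, 17, 12)


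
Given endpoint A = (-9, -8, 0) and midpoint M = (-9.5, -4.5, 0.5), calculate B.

B = 2M - A
  = (2·(-9.5) - (-9), 2·(-4.5) - (-8), 2·0.5 - 0)
  = (-19 + 9, -9 + 8, 1 + 0)
  = (-10, -1, 1)

(-10, -1, 1)


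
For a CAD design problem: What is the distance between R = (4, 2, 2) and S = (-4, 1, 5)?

d = √[(x₂-x₁)² + (y₂-y₁)² + (z₂-z₁)²]
  = √[(-8)² + (-1)² + 3²]
  = √[64 + 1 + 9]
  = √74
  ≈ 8.602

8.602


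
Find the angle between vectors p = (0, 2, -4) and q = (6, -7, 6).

p·q = 0·6 + 2·(-7) + (-4)·6 = 0 - 14 - 24 = -38
|p| = √(0² + 2² + (-4)²) = √20 ≈ 4.472
|q| = √(6² + (-7)² + 6²) = √121 ≈ 11
cos θ = (p·q)/(|p||q|) = -38/(4.472·11) ≈ -0.7725
θ = arccos(-0.7725) ≈ 140.6°

140.6°


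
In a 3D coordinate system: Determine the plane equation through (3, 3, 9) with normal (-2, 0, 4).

The plane through P with normal n = (a, b, c) satisfies n·(r - P) = 0,
i.e. ax + by + cz = a·x₀ + b·y₀ + c·z₀.
d = (-2)·3 + 0·3 + 4·9
  = -6 + 0 + 36
  = 30
Equation: -2x + 4z = 30

-2x + 4z = 30


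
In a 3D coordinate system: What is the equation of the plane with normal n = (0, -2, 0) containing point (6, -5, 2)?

The plane through P with normal n = (a, b, c) satisfies n·(r - P) = 0,
i.e. ax + by + cz = a·x₀ + b·y₀ + c·z₀.
d = 0·6 + (-2)·(-5) + 0·2
  = 0 + 10 + 0
  = 10
Equation: -2y = 10

-2y = 10


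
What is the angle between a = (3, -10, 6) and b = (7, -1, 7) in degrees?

a·b = 3·7 + (-10)·(-1) + 6·7 = 21 + 10 + 42 = 73
|a| = √(3² + (-10)² + 6²) = √145 ≈ 12.04
|b| = √(7² + (-1)² + 7²) = √99 ≈ 9.95
cos θ = (a·b)/(|a||b|) = 73/(12.04·9.95) ≈ 0.6093
θ = arccos(0.6093) ≈ 52.46°

52.46°


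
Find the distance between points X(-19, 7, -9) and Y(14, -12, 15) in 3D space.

d = √[(x₂-x₁)² + (y₂-y₁)² + (z₂-z₁)²]
  = √[33² + (-19)² + 24²]
  = √[1089 + 361 + 576]
  = √2026
  ≈ 45.01

45.01


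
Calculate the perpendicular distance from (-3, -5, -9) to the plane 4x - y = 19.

distance = |a·x₀ + b·y₀ + c·z₀ - d| / √(a² + b² + c²)
  = |4·(-3) + (-1)·(-5) + 0·(-9) - 19| / √(4² + (-1)² + 0²)
  = |-12 + 5 + 0 - 19| / √(16 + 1 + 0)
  = |-26| / √17
  = 26 / 4.123
  ≈ 6.306

6.306


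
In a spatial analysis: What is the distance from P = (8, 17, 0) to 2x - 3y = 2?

distance = |a·x₀ + b·y₀ + c·z₀ - d| / √(a² + b² + c²)
  = |2·8 + (-3)·17 + 0·0 - 2| / √(2² + (-3)² + 0²)
  = |16 - 51 + 0 - 2| / √(4 + 9 + 0)
  = |-37| / √13
  = 37 / 3.606
  ≈ 10.26

10.26


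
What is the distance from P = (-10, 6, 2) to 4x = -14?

distance = |a·x₀ + b·y₀ + c·z₀ - d| / √(a² + b² + c²)
  = |4·(-10) + 0·6 + 0·2 - (-14)| / √(4² + 0² + 0²)
  = |-40 + 0 + 0 + 14| / √(16 + 0 + 0)
  = |-26| / √16
  = 26 / 4
  ≈ 6.5

6.5


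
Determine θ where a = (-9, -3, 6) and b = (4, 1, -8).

a·b = (-9)·4 + (-3)·1 + 6·(-8) = -36 - 3 - 48 = -87
|a| = √((-9)² + (-3)² + 6²) = √126 ≈ 11.22
|b| = √(4² + 1² + (-8)²) = √81 ≈ 9
cos θ = (a·b)/(|a||b|) = -87/(11.22·9) ≈ -0.8612
θ = arccos(-0.8612) ≈ 149.4°

149.4°


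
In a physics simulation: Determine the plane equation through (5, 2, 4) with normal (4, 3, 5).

The plane through P with normal n = (a, b, c) satisfies n·(r - P) = 0,
i.e. ax + by + cz = a·x₀ + b·y₀ + c·z₀.
d = 4·5 + 3·2 + 5·4
  = 20 + 6 + 20
  = 46
Equation: 4x + 3y + 5z = 46

4x + 3y + 5z = 46


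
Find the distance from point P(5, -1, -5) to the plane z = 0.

distance = |a·x₀ + b·y₀ + c·z₀ - d| / √(a² + b² + c²)
  = |0·5 + 0·(-1) + 1·(-5) - 0| / √(0² + 0² + 1²)
  = |0 + 0 - 5 + 0| / √(0 + 0 + 1)
  = |-5| / √1
  = 5 / 1
  ≈ 5

5


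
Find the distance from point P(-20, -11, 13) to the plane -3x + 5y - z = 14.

distance = |a·x₀ + b·y₀ + c·z₀ - d| / √(a² + b² + c²)
  = |(-3)·(-20) + 5·(-11) + (-1)·13 - 14| / √((-3)² + 5² + (-1)²)
  = |60 - 55 - 13 - 14| / √(9 + 25 + 1)
  = |-22| / √35
  = 22 / 5.916
  ≈ 3.719

3.719


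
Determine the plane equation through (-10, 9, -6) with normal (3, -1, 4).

The plane through P with normal n = (a, b, c) satisfies n·(r - P) = 0,
i.e. ax + by + cz = a·x₀ + b·y₀ + c·z₀.
d = 3·(-10) + (-1)·9 + 4·(-6)
  = -30 - 9 - 24
  = -63
Equation: 3x - y + 4z = -63

3x - y + 4z = -63


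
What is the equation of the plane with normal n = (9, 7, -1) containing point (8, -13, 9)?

The plane through P with normal n = (a, b, c) satisfies n·(r - P) = 0,
i.e. ax + by + cz = a·x₀ + b·y₀ + c·z₀.
d = 9·8 + 7·(-13) + (-1)·9
  = 72 - 91 - 9
  = -28
Equation: 9x + 7y - z = -28

9x + 7y - z = -28


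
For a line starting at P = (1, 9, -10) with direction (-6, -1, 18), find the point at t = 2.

P(t) = P + t·d
  = (1 + (-6)·2, 9 + (-1)·2, -10 + 18·2)
  = (1 - 12, 9 - 2, -10 + 36)
  = (-11, 7, 26)

(-11, 7, 26)


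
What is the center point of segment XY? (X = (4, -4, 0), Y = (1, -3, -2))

M = ((x₁+x₂)/2, (y₁+y₂)/2, (z₁+z₂)/2)
  = ((4 + 1)/2, (-4 - 3)/2, (0 - 2)/2)
  = (5/2, -7/2, -2/2)
  = (2.5, -3.5, -1)

(2.5, -3.5, -1)


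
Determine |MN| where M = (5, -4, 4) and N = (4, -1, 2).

d = √[(x₂-x₁)² + (y₂-y₁)² + (z₂-z₁)²]
  = √[(-1)² + 3² + (-2)²]
  = √[1 + 9 + 4]
  = √14
  ≈ 3.742

3.742


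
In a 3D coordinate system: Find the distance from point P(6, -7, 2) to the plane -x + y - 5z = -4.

distance = |a·x₀ + b·y₀ + c·z₀ - d| / √(a² + b² + c²)
  = |(-1)·6 + 1·(-7) + (-5)·2 - (-4)| / √((-1)² + 1² + (-5)²)
  = |-6 - 7 - 10 + 4| / √(1 + 1 + 25)
  = |-19| / √27
  = 19 / 5.196
  ≈ 3.657

3.657
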